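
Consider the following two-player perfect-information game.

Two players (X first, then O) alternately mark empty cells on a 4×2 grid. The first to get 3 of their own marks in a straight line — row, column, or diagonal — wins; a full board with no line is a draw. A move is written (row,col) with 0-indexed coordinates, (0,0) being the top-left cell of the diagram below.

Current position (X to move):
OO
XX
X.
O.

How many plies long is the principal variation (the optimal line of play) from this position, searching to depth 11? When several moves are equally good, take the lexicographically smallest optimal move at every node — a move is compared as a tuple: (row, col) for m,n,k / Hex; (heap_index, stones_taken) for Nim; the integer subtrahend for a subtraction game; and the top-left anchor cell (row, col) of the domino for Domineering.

PV length from [OO/XX/X./O.]: 2 plies

ply 1, X at OO/XX/X./O. | (2,1)=+0→OO/XX/XX/O.*; (3,1)=+0→OO/XX/X./OX
ply 2, O at OO/XX/XX/O. | (3,1)=+0→OO/XX/XX/OO*
ply 3: OO/XX/XX/OO is terminal +0 (X); from OO/XX/X./O. depth 11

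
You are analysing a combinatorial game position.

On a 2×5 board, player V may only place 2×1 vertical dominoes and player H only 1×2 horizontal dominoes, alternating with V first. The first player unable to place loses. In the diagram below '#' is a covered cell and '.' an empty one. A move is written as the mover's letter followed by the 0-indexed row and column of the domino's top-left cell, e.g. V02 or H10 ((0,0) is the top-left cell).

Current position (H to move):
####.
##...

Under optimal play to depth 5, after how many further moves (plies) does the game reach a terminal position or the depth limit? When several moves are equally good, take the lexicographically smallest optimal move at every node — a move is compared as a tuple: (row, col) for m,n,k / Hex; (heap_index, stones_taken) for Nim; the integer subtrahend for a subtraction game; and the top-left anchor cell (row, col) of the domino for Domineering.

[####./##...] H move#1: H12:-1/####./####., H13:+1/####./##.##*
[####./##.##] end (terminal -1, V#2); searched ####./##... to 5

PV length from [####./##...]: 1 ply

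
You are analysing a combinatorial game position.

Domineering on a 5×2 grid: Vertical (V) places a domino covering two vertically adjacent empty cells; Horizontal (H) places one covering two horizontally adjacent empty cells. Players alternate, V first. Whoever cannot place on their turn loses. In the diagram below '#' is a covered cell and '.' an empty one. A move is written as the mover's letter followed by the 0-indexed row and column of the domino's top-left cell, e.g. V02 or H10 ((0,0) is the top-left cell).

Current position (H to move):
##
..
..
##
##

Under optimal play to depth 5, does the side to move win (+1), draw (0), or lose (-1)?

value(##/../../##/##, H) = +1

p1 H@[##/../../##/##]: H10[##/##/../##/##]+1* H20[##/../##/##/##]+1
p2 V@[##/##/../##/##] terminal -1; root [##/../../##/##] d5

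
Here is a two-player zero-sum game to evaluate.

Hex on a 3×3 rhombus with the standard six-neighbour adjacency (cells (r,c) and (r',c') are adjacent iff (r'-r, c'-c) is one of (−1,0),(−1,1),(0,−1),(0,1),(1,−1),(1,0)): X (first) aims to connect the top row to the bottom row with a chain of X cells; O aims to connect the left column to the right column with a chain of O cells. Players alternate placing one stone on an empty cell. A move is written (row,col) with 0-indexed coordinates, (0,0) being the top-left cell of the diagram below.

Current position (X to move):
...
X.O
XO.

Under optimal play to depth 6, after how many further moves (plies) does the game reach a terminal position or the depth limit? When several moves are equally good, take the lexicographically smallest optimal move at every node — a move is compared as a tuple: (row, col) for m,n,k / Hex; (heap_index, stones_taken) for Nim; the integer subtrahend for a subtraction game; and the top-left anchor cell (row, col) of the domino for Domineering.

PV length from [.../X.O/XO.]: 1 ply

[.../X.O/XO.] X move#1: (0,0):+1/X../X.O/XO.*, (0,1):+1/.X./X.O/XO., (0,2):+1/..X/X.O/XO., (1,1):+1/.../XXO/XO., (2,2):+1/.../X.O/XOX
[X../X.O/XO.] end (terminal -1, O#2); searched .../X.O/XO. to 6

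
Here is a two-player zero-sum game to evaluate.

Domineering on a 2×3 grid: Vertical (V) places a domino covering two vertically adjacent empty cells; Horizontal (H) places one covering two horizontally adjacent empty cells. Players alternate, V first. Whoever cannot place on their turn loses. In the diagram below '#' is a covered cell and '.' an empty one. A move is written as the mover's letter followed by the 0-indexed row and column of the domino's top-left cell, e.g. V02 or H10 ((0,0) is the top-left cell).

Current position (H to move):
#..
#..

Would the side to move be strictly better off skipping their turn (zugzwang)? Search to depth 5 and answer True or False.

ply 1, H at #../#.. | H01=+1→###/#..*; H11=+1→#../###
ply 2: ###/#.. is terminal -1 (V); from #../#.. depth 5
suppose H passes — search the same position with V to move:
pass> ply 1, V at #../#.. | V01=+1→##./##.*; V02=+1→#.#/#.#
pass> ply 2: ##./##. is terminal -1 (H); from #../#.. depth 5
for H: play +1, pass -1

zugzwang(#../#.., H) = False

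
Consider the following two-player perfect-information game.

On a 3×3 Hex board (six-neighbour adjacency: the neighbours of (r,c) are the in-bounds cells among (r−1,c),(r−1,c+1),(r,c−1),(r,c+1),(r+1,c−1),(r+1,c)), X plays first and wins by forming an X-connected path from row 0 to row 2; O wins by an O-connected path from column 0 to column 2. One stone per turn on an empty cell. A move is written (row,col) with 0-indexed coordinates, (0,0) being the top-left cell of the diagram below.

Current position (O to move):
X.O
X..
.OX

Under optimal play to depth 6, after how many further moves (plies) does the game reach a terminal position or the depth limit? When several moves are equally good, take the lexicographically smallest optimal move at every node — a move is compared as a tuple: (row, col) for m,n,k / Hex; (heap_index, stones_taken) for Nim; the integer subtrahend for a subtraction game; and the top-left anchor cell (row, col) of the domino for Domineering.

PV length from [X.O/X../.OX]: 3 plies

p1 O@[X.O/X../.OX]: (0,1)[XOO/X../.OX]-1 (1,1)[X.O/XO./.OX]-1 (1,2)[X.O/X.O/.OX]-1 (2,0)[X.O/X../OOX]+1*
p2 X@[X.O/X../OOX]: (0,1)[XXO/X../OOX]-1* (1,1)[X.O/XX./OOX]-1 (1,2)[X.O/X.X/OOX]-1
p3 O@[XXO/X../OOX]: (1,1)[XXO/XO./OOX]+1* (1,2)[XXO/X.O/OOX]+1
p4 X@[XXO/XO./OOX] terminal -1; root [X.O/X../.OX] d6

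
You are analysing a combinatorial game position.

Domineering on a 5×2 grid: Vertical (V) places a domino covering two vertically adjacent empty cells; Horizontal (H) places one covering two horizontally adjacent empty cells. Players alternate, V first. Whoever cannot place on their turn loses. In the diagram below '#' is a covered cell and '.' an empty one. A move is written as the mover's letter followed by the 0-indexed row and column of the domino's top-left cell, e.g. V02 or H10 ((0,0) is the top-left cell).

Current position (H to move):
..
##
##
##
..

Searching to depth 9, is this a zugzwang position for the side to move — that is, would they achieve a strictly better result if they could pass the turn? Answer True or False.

zugzwang(../##/##/##/.., H) = False

[../##/##/##/..] H move#1: H00:+1/##/##/##/##/..*, H40:+1/../##/##/##/##
[##/##/##/##/..] end (terminal -1, V#2); searched ../##/##/##/.. to 9
suppose H passes — search the same position with V to move:
pass> [../##/##/##/..] end (terminal -1, V#1); searched ../##/##/##/.. to 9
for H: play +1, pass +1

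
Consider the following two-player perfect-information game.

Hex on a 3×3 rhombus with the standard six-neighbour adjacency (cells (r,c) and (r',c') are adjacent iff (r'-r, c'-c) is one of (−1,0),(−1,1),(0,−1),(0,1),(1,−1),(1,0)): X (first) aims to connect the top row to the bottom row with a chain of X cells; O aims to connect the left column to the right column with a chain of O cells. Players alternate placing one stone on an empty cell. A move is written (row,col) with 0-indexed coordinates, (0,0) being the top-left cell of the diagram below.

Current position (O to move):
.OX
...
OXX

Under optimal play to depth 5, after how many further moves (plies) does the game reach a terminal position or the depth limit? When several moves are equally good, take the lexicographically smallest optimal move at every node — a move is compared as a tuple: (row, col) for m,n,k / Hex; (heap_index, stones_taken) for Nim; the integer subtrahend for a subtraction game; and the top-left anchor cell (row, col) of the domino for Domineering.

PV length from [.OX/.../OXX]: 4 plies

p1 O@[.OX/.../OXX]: (0,0)[OOX/.../OXX]-1* (1,0)[.OX/O../OXX]-1 (1,1)[.OX/.O./OXX]-1 (1,2)[.OX/..O/OXX]-1
p2 X@[OOX/.../OXX]: (1,0)[OOX/X../OXX]+1* (1,1)[OOX/.X./OXX]+1 (1,2)[OOX/..X/OXX]+1
p3 O@[OOX/X../OXX]: (1,1)[OOX/XO./OXX]-1* (1,2)[OOX/X.O/OXX]-1
p4 X@[OOX/XO./OXX]: (1,2)[OOX/XOX/OXX]+1*
p5 O@[OOX/XOX/OXX] terminal -1; root [.OX/.../OXX] d5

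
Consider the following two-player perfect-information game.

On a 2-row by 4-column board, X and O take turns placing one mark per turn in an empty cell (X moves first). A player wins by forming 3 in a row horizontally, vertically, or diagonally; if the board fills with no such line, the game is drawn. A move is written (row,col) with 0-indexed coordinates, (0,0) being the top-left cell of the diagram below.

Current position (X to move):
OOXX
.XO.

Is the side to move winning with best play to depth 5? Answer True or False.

X winning at [OOXX/.XO.]: False

[OOXX/.XO.] X move#1: (1,0):+0/OOXX/XXO.*, (1,3):+0/OOXX/.XOX
[OOXX/XXO.] O move#2: (1,3):+0/OOXX/XXOO*
[OOXX/XXOO] end (terminal +0, X#3); searched OOXX/.XO. to 5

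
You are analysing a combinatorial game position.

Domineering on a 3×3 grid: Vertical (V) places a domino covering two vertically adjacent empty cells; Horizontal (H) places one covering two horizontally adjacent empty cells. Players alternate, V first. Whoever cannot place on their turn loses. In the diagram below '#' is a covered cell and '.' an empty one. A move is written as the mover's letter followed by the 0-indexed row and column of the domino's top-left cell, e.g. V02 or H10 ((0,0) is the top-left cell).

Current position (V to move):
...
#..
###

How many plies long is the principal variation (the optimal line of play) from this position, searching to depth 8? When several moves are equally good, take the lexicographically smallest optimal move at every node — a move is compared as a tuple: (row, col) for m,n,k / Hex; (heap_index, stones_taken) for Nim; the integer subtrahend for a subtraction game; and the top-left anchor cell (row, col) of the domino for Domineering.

PV length from [.../#../###]: 1 ply

ply 1, V at .../#../### | V01=+1→.#./##./###*; V02=-1→..#/#.#/###
ply 2: .#./##./### is terminal -1 (H); from .../#../### depth 8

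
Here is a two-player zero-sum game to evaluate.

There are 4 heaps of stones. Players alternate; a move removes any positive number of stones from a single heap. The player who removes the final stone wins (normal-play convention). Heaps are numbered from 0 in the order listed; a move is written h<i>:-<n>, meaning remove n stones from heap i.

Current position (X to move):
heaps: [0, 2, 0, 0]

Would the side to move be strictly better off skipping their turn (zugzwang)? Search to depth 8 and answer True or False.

zugzwang((0,2,0,0), X) = False

[(0,2,0,0)] X move#1: h1:-1:-1/(0,1,0,0), h1:-2:+1/(0,0,0,0)*
[(0,0,0,0)] end (terminal -1, O#2); searched (0,2,0,0) to 8
if X skipped the turn, O would face:
~ [(0,2,0,0)] O move#1: h1:-1:-1/(0,1,0,0), h1:-2:+1/(0,0,0,0)*
~ [(0,0,0,0)] end (terminal -1, X#2); searched (0,2,0,0) to 8
compare (X): move=+1 vs pass=-1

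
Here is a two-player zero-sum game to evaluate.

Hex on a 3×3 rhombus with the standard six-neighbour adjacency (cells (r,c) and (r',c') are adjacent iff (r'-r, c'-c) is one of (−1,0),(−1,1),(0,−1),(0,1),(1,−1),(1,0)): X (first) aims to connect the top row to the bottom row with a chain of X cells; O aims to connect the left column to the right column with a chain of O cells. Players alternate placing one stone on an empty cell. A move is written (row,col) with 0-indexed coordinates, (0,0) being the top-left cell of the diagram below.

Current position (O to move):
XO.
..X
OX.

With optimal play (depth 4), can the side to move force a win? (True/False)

ply 1, O at XO./..X/OX. | (0,2)=+1→XOO/..X/OX.*; (1,0)=-1→XO./O.X/OX.; (1,1)=-1→XO./.OX/OX.; (2,2)=-1→XO./..X/OXO
ply 2, X at XOO/..X/OX. | (1,0)=-1→XOO/X.X/OX.*; (1,1)=-1→XOO/.XX/OX.; (2,2)=-1→XOO/..X/OXX
ply 3, O at XOO/X.X/OX. | (1,1)=+1→XOO/XOX/OX.*; (2,2)=-1→XOO/X.X/OXO
ply 4: XOO/XOX/OX. is terminal -1 (X); from XO./..X/OX. depth 4

O winning at [XO./..X/OX.]: True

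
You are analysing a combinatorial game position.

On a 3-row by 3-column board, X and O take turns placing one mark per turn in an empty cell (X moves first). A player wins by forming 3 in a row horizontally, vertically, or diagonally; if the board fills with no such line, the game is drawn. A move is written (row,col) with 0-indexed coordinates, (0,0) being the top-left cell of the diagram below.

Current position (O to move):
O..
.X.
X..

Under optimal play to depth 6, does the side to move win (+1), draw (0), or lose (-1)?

ply 1, O at O../.X./X.. | (0,1)=-1→OO./.X./X..; (0,2)=+0→O.O/.X./X..*; (1,0)=-1→O../OX./X..; (1,2)=-1→O../.XO/X..; (2,1)=-1→O../.X./XO.; (2,2)=-1→O../.X./X.O
ply 2, X at O.O/.X./X.. | (0,1)=+0→OXO/.X./X..*; (1,0)=-1→O.O/XX./X..; (1,2)=-1→O.O/.XX/X..; (2,1)=-1→O.O/.X./XX.; (2,2)=-1→O.O/.X./X.X
ply 3, O at OXO/.X./X.. | (1,0)=-1→OXO/OX./X..; (1,2)=-1→OXO/.XO/X..; (2,1)=+0→OXO/.X./XO.*; (2,2)=-1→OXO/.X./X.O
ply 4, X at OXO/.X./XO. | (1,0)=+0→OXO/XX./XO.*; (1,2)=+0→OXO/.XX/XO.; (2,2)=+0→OXO/.X./XOX
ply 5, O at OXO/XX./XO. | (1,2)=+0→OXO/XXO/XO.*; (2,2)=-1→OXO/XX./XOO
ply 6, X at OXO/XXO/XO. | (2,2)=+0→OXO/XXO/XOX*
ply 7: OXO/XXO/XOX is terminal +0 (O); from O../.X./X.. depth 6

value(O../.X./X.., O) = 0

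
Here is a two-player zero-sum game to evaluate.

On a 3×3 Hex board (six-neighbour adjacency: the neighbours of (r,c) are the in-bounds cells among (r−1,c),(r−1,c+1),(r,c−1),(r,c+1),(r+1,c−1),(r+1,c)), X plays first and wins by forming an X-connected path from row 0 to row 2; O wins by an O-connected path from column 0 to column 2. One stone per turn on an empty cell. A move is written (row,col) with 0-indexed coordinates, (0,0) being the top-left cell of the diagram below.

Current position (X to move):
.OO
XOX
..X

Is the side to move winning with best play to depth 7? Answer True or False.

ply 1, X at .OO/XOX/..X | (0,0)=-1→XOO/XOX/..X*; (2,0)=-1→.OO/XOX/X.X; (2,1)=-1→.OO/XOX/.XX
ply 2, O at XOO/XOX/..X | (2,0)=+1→XOO/XOX/O.X*; (2,1)=-1→XOO/XOX/.OX
ply 3: XOO/XOX/O.X is terminal -1 (X); from .OO/XOX/..X depth 7

X winning at [.OO/XOX/..X]: False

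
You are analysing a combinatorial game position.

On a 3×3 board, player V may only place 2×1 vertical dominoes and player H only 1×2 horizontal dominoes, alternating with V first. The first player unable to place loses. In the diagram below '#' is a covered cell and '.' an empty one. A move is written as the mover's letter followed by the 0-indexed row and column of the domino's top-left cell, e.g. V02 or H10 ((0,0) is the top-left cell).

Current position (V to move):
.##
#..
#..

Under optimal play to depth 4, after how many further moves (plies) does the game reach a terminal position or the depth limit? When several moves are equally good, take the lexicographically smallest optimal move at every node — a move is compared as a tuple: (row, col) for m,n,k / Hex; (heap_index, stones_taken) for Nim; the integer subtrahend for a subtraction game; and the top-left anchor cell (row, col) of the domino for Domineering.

PV length from [.##/#../#..]: 1 ply

p1 V@[.##/#../#..]: V11[.##/##./##.]+1* V12[.##/#.#/#.#]+1
p2 H@[.##/##./##.] terminal -1; root [.##/#../#..] d4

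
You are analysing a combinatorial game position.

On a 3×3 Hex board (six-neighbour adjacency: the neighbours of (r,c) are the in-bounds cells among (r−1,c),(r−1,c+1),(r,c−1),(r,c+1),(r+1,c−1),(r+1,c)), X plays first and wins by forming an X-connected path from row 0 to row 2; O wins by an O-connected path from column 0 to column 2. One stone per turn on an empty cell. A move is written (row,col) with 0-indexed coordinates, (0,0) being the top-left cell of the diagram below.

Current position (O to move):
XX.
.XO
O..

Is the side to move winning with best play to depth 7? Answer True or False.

ply 1, O at XX./.XO/O.. | (0,2)=-1→XXO/.XO/O..; (1,0)=-1→XX./OXO/O..; (2,1)=+1→XX./.XO/OO.*; (2,2)=-1→XX./.XO/O.O
ply 2: XX./.XO/OO. is terminal -1 (X); from XX./.XO/O.. depth 7

O winning at [XX./.XO/O..]: True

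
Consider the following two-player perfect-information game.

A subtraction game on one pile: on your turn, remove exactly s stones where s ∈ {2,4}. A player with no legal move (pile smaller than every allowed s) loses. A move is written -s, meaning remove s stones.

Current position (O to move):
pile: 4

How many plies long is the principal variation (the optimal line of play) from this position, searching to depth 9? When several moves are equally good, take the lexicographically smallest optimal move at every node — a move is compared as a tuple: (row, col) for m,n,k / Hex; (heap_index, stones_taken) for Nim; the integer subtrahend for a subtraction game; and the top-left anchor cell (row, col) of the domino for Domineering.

PV length from [4]: 1 ply

[4] O move#1: -2:-1/2, -4:+1/0*
[0] end (terminal -1, X#2); searched 4 to 9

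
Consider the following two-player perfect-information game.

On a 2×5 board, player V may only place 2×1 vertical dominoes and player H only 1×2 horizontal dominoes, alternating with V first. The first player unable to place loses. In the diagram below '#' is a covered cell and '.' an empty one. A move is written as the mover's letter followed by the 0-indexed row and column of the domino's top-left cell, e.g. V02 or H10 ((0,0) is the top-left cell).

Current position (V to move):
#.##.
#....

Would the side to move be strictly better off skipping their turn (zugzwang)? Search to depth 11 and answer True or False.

zugzwang(#.##./#...., V) = True

ply 1, V at #.##./#.... | V01=-1→####./##...*; V04=-1→#.###/#...#
ply 2, H at ####./##... | H12=-1→####./####.; H13=+1→####./##.##*
ply 3: ####./##.## is terminal -1 (V); from #.##./#.... depth 11
if V skipped the turn, H would face:
~ ply 1, H at #.##./#.... | H11=-1→#.##./###..*; H12=-1→#.##./#.##.; H13=-1→#.##./#..##
~ ply 2, V at #.##./###.. | V04=+1→#.###/###.#*
~ ply 3: #.###/###.# is terminal -1 (H); from #.##./#.... depth 11
compare (V): move=-1 vs pass=+1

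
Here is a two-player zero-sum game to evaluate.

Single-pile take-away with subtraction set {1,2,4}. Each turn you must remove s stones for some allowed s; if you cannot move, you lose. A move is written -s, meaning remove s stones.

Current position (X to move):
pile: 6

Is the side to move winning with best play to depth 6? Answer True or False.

X winning at [6]: False

p1 X@[6]: -1[5]-1* -2[4]-1 -4[2]-1
p2 O@[5]: -1[4]-1 -2[3]+1* -4[1]-1
p3 X@[3]: -1[2]-1* -2[1]-1
p4 O@[2]: -1[1]-1 -2[0]+1*
p5 X@[0] terminal -1; root [6] d6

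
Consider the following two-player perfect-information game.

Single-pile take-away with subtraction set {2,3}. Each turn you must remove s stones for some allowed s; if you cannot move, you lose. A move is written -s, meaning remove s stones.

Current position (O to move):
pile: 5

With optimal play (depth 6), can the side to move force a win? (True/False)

[5] O move#1: -2:-1/3*, -3:-1/2
[3] X move#2: -2:+1/1*, -3:+1/0
[1] end (terminal -1, O#3); searched 5 to 6

O winning at [5]: False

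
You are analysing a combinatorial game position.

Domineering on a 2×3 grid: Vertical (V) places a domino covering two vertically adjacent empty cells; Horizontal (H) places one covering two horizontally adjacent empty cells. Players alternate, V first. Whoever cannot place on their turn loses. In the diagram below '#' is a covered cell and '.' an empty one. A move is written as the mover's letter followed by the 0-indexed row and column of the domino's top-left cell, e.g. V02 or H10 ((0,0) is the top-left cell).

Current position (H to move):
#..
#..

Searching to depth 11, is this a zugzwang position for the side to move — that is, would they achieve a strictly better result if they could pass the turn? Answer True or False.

zugzwang(#../#.., H) = False

p1 H@[#../#..]: H01[###/#..]+1* H11[#../###]+1
p2 V@[###/#..] terminal -1; root [#../#..] d11
pass branch (V moves first from the same position):
  | p1 V@[#../#..]: V01[##./##.]+1* V02[#.#/#.#]+1
  | p2 H@[##./##.] terminal -1; root [#../#..] d11
H moving scores +1; H passing scores -1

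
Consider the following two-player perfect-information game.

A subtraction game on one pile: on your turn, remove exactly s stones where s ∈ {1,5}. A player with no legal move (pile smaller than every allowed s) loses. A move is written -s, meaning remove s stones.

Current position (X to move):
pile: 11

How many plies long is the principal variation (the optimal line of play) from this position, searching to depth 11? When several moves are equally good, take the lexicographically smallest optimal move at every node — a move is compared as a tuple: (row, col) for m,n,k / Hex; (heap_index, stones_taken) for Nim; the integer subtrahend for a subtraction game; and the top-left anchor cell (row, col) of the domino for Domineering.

p1 X@[11]: -1[10]+1* -5[6]+1
p2 O@[10]: -1[9]-1* -5[5]-1
p3 X@[9]: -1[8]+1* -5[4]+1
p4 O@[8]: -1[7]-1* -5[3]-1
p5 X@[7]: -1[6]+1* -5[2]+1
p6 O@[6]: -1[5]-1* -5[1]-1
p7 X@[5]: -1[4]+1* -5[0]+1
p8 O@[4]: -1[3]-1*
p9 X@[3]: -1[2]+1*
p10 O@[2]: -1[1]-1*
p11 X@[1]: -1[0]+1*
p12 O@[0] terminal -1; root [11] d11

PV length from [11]: 11 plies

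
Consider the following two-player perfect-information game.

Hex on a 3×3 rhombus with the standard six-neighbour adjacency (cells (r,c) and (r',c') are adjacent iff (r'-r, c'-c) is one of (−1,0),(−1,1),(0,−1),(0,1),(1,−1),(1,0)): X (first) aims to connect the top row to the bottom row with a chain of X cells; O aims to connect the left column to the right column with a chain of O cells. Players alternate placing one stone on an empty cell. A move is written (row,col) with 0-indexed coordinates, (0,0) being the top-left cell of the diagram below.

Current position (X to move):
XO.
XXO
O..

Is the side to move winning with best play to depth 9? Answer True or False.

X winning at [XO./XXO/O..]: True

ply 1, X at XO./XXO/O.. | (0,2)=-1→XOX/XXO/O..; (2,1)=+1→XO./XXO/OX.*; (2,2)=-1→XO./XXO/O.X
ply 2: XO./XXO/OX. is terminal -1 (O); from XO./XXO/O.. depth 9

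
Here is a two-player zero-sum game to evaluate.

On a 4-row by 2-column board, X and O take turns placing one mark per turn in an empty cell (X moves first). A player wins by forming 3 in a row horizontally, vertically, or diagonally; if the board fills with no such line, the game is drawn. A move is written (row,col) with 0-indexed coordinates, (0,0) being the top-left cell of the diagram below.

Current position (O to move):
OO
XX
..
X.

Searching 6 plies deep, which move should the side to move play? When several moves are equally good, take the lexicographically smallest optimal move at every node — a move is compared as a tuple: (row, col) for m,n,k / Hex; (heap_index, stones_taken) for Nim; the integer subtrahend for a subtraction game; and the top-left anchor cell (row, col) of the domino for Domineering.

O's best at [OO/XX/../X.]: (2,0)

[OO/XX/../X.] O move#1: (2,0):+0/OO/XX/O./X.*, (2,1):-1/OO/XX/.O/X., (3,1):-1/OO/XX/../XO
[OO/XX/O./X.] X move#2: (2,1):+0/OO/XX/OX/X.*, (3,1):+0/OO/XX/O./XX
[OO/XX/OX/X.] O move#3: (3,1):+0/OO/XX/OX/XO*
[OO/XX/OX/XO] end (terminal +0, X#4); searched OO/XX/../X. to 6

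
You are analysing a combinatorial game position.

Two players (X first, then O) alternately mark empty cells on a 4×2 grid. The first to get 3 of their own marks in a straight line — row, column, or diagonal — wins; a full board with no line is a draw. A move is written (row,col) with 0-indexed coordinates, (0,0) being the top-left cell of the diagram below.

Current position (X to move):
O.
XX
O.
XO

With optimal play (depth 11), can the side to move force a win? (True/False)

[O./XX/O./XO] X move#1: (0,1):+0/OX/XX/O./XO*, (2,1):+0/O./XX/OX/XO
[OX/XX/O./XO] O move#2: (2,1):+0/OX/XX/OO/XO*
[OX/XX/OO/XO] end (terminal +0, X#3); searched O./XX/O./XO to 11

X winning at [O./XX/O./XO]: False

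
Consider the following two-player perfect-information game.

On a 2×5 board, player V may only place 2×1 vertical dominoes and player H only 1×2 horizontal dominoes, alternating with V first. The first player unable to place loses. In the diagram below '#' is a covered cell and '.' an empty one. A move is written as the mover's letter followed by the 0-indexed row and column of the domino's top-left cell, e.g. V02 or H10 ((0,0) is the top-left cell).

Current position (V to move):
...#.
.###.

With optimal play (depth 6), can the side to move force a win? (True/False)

[...#./.###.] V move#1: V00:+1/#..#./####.*, V04:-1/...##/.####
[#..#./####.] H move#2: H01:-1/####./####.*
[####./####.] V move#3: V04:+1/#####/#####*
[#####/#####] end (terminal -1, H#4); searched ...#./.###. to 6

V winning at [...#./.###.]: True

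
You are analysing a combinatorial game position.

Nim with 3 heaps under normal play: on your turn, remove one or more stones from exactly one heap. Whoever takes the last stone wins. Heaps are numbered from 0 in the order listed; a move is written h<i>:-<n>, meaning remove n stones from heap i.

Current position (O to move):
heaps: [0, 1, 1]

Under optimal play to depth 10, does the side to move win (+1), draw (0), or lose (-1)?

p1 O@[(0,1,1)]: h1:-1[(0,0,1)]-1* h2:-1[(0,1,0)]-1
p2 X@[(0,0,1)]: h2:-1[(0,0,0)]+1*
p3 O@[(0,0,0)] terminal -1; root [(0,1,1)] d10

value((0,1,1), O) = -1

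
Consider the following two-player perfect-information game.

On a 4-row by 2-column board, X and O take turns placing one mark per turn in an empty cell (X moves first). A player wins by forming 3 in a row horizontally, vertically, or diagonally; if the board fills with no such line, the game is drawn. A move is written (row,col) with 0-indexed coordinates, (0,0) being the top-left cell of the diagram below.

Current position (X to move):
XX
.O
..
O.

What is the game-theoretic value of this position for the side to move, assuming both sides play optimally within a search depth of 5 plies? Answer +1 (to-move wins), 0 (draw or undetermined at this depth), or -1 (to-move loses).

value(XX/.O/../O., X) = 0

p1 X@[XX/.O/../O.]: (1,0)[XX/XO/../O.]+0* (2,0)[XX/.O/X./O.]+0 (2,1)[XX/.O/.X/O.]+0 (3,1)[XX/.O/../OX]+0
p2 O@[XX/XO/../O.]: (2,0)[XX/XO/O./O.]+0* (2,1)[XX/XO/.O/O.]-1 (3,1)[XX/XO/../OO]-1
p3 X@[XX/XO/O./O.]: (2,1)[XX/XO/OX/O.]+0* (3,1)[XX/XO/O./OX]+0
p4 O@[XX/XO/OX/O.]: (3,1)[XX/XO/OX/OO]+0*
p5 X@[XX/XO/OX/OO] terminal +0; root [XX/.O/../O.] d5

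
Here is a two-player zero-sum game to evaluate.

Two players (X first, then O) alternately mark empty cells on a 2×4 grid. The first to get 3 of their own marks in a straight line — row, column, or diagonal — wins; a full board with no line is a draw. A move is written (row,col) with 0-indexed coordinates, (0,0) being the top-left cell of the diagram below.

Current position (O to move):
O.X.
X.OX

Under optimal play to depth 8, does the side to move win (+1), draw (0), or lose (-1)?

p1 O@[O.X./X.OX]: (0,1)[OOX./X.OX]+0* (0,3)[O.XO/X.OX]+0 (1,1)[O.X./XOOX]+0
p2 X@[OOX./X.OX]: (0,3)[OOXX/X.OX]+0* (1,1)[OOX./XXOX]+0
p3 O@[OOXX/X.OX]: (1,1)[OOXX/XOOX]+0*
p4 X@[OOXX/XOOX] terminal +0; root [O.X./X.OX] d8

value(O.X./X.OX, O) = 0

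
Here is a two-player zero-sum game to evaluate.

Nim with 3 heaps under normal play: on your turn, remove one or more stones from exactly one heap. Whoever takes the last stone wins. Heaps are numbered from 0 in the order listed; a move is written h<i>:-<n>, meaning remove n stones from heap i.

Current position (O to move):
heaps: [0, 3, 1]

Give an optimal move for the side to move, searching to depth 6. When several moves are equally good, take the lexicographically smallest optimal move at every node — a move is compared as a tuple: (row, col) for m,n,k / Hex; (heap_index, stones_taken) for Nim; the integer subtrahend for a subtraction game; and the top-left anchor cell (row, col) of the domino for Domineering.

[(0,3,1)] O move#1: h1:-1:-1/(0,2,1), h1:-2:+1/(0,1,1)*, h1:-3:-1/(0,0,1), h2:-1:-1/(0,3,0)
[(0,1,1)] X move#2: h1:-1:-1/(0,0,1)*, h2:-1:-1/(0,1,0)
[(0,0,1)] O move#3: h2:-1:+1/(0,0,0)*
[(0,0,0)] end (terminal -1, X#4); searched (0,3,1) to 6

O's best at [(0,3,1)]: h1:-2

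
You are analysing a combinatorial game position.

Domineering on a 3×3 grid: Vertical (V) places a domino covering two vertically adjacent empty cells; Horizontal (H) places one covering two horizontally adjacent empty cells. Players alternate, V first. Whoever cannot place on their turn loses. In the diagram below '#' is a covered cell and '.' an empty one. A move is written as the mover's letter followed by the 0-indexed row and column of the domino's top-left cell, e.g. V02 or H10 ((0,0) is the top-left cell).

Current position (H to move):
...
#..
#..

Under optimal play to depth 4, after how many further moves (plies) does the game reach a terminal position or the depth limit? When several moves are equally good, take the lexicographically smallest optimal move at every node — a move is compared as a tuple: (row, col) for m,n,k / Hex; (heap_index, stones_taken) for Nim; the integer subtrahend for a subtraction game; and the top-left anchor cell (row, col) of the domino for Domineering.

[.../#../#..] H move#1: H00:-1/##./#../#.., H01:-1/.##/#../#.., H11:+1/.../###/#..*, H21:-1/.../#../###
[.../###/#..] end (terminal -1, V#2); searched .../#../#.. to 4

PV length from [.../#../#..]: 1 ply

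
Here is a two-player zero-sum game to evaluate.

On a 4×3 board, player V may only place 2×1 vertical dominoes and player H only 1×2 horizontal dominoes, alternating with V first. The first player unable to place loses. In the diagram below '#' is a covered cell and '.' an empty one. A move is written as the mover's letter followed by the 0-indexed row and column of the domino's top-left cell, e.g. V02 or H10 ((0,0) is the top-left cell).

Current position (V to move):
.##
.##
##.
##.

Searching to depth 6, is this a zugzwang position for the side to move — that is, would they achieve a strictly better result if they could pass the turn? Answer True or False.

zugzwang(.##/.##/##./##., V) = False

ply 1, V at .##/.##/##./##. | V00=+1→###/###/##./##.*; V22=+1→.##/.##/###/###
ply 2: ###/###/##./##. is terminal -1 (H); from .##/.##/##./##. depth 6
suppose V passes — search the same position with H to move:
pass> ply 1: .##/.##/##./##. is terminal -1 (H); from .##/.##/##./##. depth 6
for V: play +1, pass +1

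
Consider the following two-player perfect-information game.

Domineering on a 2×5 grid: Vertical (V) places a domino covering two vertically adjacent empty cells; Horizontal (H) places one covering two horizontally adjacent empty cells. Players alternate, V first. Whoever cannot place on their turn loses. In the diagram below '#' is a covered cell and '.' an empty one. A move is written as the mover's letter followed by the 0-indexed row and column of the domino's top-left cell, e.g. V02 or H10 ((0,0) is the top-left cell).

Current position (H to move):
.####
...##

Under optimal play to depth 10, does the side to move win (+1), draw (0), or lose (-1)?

[.####/...##] H move#1: H10:+1/.####/##.##*, H11:-1/.####/.####
[.####/##.##] end (terminal -1, V#2); searched .####/...## to 10

value(.####/...##, H) = +1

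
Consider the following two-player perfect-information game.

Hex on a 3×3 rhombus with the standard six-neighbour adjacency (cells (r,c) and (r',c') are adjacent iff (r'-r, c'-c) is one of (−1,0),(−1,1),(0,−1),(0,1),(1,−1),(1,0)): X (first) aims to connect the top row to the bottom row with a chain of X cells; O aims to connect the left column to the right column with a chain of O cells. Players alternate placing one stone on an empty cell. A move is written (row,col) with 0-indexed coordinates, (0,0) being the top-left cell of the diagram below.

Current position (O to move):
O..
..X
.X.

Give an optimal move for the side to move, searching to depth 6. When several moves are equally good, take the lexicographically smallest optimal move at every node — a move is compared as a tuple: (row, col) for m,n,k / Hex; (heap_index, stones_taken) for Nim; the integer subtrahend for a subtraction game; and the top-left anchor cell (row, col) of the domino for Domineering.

ply 1, O at O../..X/.X. | (0,1)=-1→OO./..X/.X.; (0,2)=+1→O.O/..X/.X.*; (1,0)=-1→O../O.X/.X.; (1,1)=-1→O../.OX/.X.; (2,0)=-1→O../..X/OX.; (2,2)=-1→O../..X/.XO
ply 2, X at O.O/..X/.X. | (0,1)=-1→OXO/..X/.X.*; (1,0)=-1→O.O/X.X/.X.; (1,1)=-1→O.O/.XX/.X.; (2,0)=-1→O.O/..X/XX.; (2,2)=-1→O.O/..X/.XX
ply 3, O at OXO/..X/.X. | (1,0)=-1→OXO/O.X/.X.; (1,1)=+1→OXO/.OX/.X.*; (2,0)=-1→OXO/..X/OX.; (2,2)=-1→OXO/..X/.XO
ply 4, X at OXO/.OX/.X. | (1,0)=-1→OXO/XOX/.X.*; (2,0)=-1→OXO/.OX/XX.; (2,2)=-1→OXO/.OX/.XX
ply 5, O at OXO/XOX/.X. | (2,0)=+1→OXO/XOX/OX.*; (2,2)=-1→OXO/XOX/.XO
ply 6: OXO/XOX/OX. is terminal -1 (X); from O../..X/.X. depth 6

O's best at [O../..X/.X.]: (0,2)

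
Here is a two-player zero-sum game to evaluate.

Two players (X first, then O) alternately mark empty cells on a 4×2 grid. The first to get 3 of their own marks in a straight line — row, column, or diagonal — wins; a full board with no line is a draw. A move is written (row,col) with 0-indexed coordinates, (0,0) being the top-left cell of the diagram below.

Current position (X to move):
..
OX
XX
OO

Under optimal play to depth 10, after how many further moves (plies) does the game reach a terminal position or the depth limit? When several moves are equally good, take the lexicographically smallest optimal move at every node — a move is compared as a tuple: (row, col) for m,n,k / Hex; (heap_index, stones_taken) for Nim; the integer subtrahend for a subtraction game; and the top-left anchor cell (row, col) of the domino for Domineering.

[../OX/XX/OO] X move#1: (0,0):+0/X./OX/XX/OO, (0,1):+1/.X/OX/XX/OO*
[.X/OX/XX/OO] end (terminal -1, O#2); searched ../OX/XX/OO to 10

PV length from [../OX/XX/OO]: 1 ply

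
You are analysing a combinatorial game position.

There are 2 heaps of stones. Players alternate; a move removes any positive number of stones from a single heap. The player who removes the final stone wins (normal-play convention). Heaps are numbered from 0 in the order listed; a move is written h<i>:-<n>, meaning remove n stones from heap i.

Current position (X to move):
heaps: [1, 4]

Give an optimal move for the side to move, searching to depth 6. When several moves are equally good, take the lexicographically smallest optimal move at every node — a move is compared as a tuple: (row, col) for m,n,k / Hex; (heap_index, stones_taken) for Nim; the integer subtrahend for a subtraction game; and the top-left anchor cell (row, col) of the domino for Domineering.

ply 1, X at (1,4) | h0:-1=-1→(0,4); h1:-1=-1→(1,3); h1:-2=-1→(1,2); h1:-3=+1→(1,1)*; h1:-4=-1→(1,0)
ply 2, O at (1,1) | h0:-1=-1→(0,1)*; h1:-1=-1→(1,0)
ply 3, X at (0,1) | h1:-1=+1→(0,0)*
ply 4: (0,0) is terminal -1 (O); from (1,4) depth 6

X's best at [(1,4)]: h1:-3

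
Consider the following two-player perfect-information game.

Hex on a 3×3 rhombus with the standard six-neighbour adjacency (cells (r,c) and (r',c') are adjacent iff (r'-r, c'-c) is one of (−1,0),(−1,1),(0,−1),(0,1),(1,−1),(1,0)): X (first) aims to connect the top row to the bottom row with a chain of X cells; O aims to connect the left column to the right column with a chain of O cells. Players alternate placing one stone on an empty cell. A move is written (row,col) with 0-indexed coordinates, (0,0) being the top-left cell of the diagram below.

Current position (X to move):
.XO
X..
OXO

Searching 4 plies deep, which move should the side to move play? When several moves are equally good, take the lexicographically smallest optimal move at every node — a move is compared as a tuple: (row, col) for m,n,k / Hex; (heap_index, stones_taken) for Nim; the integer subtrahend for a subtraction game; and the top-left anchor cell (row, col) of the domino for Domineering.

ply 1, X at .XO/X../OXO | (0,0)=-1→XXO/X../OXO; (1,1)=+1→.XO/XX./OXO*; (1,2)=-1→.XO/X.X/OXO
ply 2: .XO/XX./OXO is terminal -1 (O); from .XO/X../OXO depth 4

X's best at [.XO/X../OXO]: (1,1)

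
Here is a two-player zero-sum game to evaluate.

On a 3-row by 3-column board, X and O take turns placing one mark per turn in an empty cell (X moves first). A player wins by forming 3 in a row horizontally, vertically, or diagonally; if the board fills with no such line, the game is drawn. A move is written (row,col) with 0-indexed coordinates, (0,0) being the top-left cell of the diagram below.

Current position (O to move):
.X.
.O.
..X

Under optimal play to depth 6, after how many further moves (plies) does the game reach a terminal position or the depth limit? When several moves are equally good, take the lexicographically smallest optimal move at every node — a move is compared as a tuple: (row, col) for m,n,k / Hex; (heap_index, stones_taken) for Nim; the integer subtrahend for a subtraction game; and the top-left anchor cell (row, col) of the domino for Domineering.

PV length from [.X./.O./..X]: 6 plies

[.X./.O./..X] O move#1: (0,0):+0/OX./.O./..X*, (0,2):+0/.XO/.O./..X, (1,0):+0/.X./OO./..X, (1,2):+0/.X./.OO/..X, (2,0):-1/.X./.O./O.X, (2,1):-1/.X./.O./.OX
[OX./.O./..X] X move#2: (0,2):+0/OXX/.O./..X*, (1,0):+0/OX./XO./..X, (1,2):+0/OX./.OX/..X, (2,0):+0/OX./.O./X.X, (2,1):-1/OX./.O./.XX
[OXX/.O./..X] O move#3: (1,0):-1/OXX/OO./..X, (1,2):+0/OXX/.OO/..X*, (2,0):-1/OXX/.O./O.X, (2,1):-1/OXX/.O./.OX
[OXX/.OO/..X] X move#4: (1,0):+0/OXX/XOO/..X*, (2,0):-1/OXX/.OO/X.X, (2,1):-1/OXX/.OO/.XX
[OXX/XOO/..X] O move#5: (2,0):+0/OXX/XOO/O.X*, (2,1):+0/OXX/XOO/.OX
[OXX/XOO/O.X] X move#6: (2,1):+0/OXX/XOO/OXX*
[OXX/XOO/OXX] end (terminal +0, O#7); searched .X./.O./..X to 6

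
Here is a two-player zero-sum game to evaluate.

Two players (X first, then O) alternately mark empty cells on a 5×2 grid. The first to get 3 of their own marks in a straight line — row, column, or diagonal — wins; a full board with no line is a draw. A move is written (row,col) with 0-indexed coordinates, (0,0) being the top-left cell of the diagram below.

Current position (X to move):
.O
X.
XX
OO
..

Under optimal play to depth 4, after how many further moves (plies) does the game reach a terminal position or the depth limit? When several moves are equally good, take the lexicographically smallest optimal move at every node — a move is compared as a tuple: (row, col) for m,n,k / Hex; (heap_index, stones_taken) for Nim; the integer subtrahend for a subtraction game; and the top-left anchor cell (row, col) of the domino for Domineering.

PV length from [.O/X./XX/OO/..]: 1 ply

p1 X@[.O/X./XX/OO/..]: (0,0)[XO/X./XX/OO/..]+1* (1,1)[.O/XX/XX/OO/..]+0 (4,0)[.O/X./XX/OO/X.]+0 (4,1)[.O/X./XX/OO/.X]+0
p2 O@[XO/X./XX/OO/..] terminal -1; root [.O/X./XX/OO/..] d4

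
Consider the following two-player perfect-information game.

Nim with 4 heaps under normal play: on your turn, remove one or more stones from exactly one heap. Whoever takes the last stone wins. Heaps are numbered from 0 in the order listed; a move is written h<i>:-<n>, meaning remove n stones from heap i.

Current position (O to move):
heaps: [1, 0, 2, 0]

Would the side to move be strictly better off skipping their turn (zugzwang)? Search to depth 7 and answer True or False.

ply 1, O at (1,0,2,0) | h0:-1=-1→(0,0,2,0); h2:-1=+1→(1,0,1,0)*; h2:-2=-1→(1,0,0,0)
ply 2, X at (1,0,1,0) | h0:-1=-1→(0,0,1,0)*; h2:-1=-1→(1,0,0,0)
ply 3, O at (0,0,1,0) | h2:-1=+1→(0,0,0,0)*
ply 4: (0,0,0,0) is terminal -1 (X); from (1,0,2,0) depth 7
pass branch (X moves first from the same position):
  | ply 1, X at (1,0,2,0) | h0:-1=-1→(0,0,2,0); h2:-1=+1→(1,0,1,0)*; h2:-2=-1→(1,0,0,0)
  | ply 2, O at (1,0,1,0) | h0:-1=-1→(0,0,1,0)*; h2:-1=-1→(1,0,0,0)
  | ply 3, X at (0,0,1,0) | h2:-1=+1→(0,0,0,0)*
  | ply 4: (0,0,0,0) is terminal -1 (O); from (1,0,2,0) depth 7
O moving scores +1; O passing scores -1

zugzwang((1,0,2,0), O) = False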